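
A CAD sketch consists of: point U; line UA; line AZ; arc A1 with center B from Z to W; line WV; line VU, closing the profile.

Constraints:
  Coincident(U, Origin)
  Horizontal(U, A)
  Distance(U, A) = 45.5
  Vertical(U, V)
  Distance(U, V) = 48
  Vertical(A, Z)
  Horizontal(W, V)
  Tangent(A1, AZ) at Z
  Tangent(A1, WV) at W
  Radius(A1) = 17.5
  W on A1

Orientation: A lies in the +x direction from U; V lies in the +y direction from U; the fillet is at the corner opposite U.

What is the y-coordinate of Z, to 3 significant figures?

30.5

The virtual corner opposite U is at (45.5, 48.0). Tangency of A1 to AZ means the radius BZ is perpendicular to AZ and tangency of A1 to WV means the radius BW is perpendicular to WV, with radius 17.5, so the center B sits 17.5 in from both sides at B = (28.0, 30.5). That places the tangent points at Z = (45.5, 30.5) on AZ and W = (28.0, 48.0) on WV. So Z.y = 30.5.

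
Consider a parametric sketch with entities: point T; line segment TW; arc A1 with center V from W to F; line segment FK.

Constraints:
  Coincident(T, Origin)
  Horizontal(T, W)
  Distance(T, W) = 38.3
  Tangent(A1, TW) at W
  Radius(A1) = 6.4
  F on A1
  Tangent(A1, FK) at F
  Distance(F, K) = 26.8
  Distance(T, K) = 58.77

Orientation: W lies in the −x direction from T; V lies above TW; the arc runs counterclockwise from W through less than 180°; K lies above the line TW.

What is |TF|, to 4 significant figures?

34.79

T is at the origin; T and W share the same y with |TW| = 38.3 and W on the −x side, so W = (-38.30, 0.000). Tangency of A1 to TW means the radius VW is perpendicular to TW, so V = W + (0, 6.4) = (-38.30, 6.400). Since VF ⟂ FK (tangency), |VK| = √(6.4² + 26.8²) = 27.55 regardless of where F sits on A1. So K lies on both circle(T, 58.77) and circle(V, 27.55); the above-TW intersection is K = (-49.59, 31.53). F is the foot of the tangent from K: F = (-33.23, 10.31).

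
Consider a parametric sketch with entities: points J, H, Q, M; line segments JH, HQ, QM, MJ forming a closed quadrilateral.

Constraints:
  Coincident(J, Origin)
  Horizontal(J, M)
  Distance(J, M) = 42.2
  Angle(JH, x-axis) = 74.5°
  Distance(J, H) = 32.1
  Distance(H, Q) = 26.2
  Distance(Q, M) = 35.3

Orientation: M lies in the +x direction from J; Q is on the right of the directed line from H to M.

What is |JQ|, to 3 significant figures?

8.65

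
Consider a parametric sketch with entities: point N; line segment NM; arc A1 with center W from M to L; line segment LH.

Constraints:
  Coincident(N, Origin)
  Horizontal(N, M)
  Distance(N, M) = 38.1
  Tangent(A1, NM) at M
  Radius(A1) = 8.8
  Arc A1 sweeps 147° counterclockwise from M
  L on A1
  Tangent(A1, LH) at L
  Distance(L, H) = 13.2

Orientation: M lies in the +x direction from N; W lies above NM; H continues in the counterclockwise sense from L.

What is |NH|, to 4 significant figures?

39.48

N is at the origin; N and M share the same y with |NM| = 38.1 and M on the +x side, so M = (38.10, 0.000). The tangent condition forces WM to be normal to NM, so W = M + (0, 8.8) = (38.10, 8.800). On A1, M sits at bearing -90° from W; a 147° counterclockwise sweep puts L at bearing 57°, so L = W + 8.8·(cos 57°, sin 57°) = (42.89, 16.18). The tangent condition forces WL to be normal to LH, so LH runs along (−sin 57°, cos 57°); with |LH| = 13.2, H = (31.82, 23.37). Then |NH| = |H − N| = 39.48.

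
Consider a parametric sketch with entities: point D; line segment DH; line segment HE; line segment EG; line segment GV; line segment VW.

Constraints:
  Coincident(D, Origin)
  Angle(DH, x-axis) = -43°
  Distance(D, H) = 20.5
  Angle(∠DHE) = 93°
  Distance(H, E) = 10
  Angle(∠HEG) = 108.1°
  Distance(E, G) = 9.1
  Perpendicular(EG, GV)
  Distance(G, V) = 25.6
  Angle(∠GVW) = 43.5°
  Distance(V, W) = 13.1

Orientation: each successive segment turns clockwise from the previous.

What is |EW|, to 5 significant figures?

16.098

D is at the origin; DH runs at -43.0° with length 20.5, so H = (14.993, -13.981). ∠DHE = 93.0° gives HE at -130.00° from the x-axis; with |HE| = 10.0, E = (8.5649, -21.641). ∠HEG = 108.1° gives EG at 158.10° from the x-axis; with |EG| = 9.1, G = (0.12156, -18.247). The perpendicularity gives GV at right angles to EG, so GV runs at 68.100°; with |GV| = 25.6, V = (9.6701, 5.5054). ∠GVW = 43.5° gives VW at -68.400° from the x-axis; with |VW| = 13.1, W = (14.492, -6.6747). Then |EW| = |W − E| = 16.098.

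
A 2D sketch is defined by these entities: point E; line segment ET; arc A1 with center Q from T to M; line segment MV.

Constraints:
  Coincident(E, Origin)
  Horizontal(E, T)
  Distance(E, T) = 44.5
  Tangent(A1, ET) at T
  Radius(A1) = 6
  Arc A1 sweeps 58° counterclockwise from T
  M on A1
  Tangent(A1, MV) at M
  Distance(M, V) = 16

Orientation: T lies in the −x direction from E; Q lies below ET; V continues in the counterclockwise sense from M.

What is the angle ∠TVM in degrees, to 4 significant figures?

7.618°

E is at the origin; ET is horizontal with |ET| = 44.5 and T on the −x side, so T = (-44.50, 0.000). Since A1 is tangent to ET there, QT ⟂ ET, so Q = T + (0, -6) = (-44.50, -6.000). On A1, T sits at bearing 90° from Q; a 58° counterclockwise sweep puts M at bearing 148°, so M = Q + 6.0·(cos 148°, sin 148°) = (-49.59, -2.820). Since A1 is tangent to MV there, QM ⟂ MV, so MV runs along (−sin 148°, cos 148°); with |MV| = 16.0, V = (-58.07, -16.39). Then cos ∠TVM = VT·VM / (|VT||VM|), giving 7.618°.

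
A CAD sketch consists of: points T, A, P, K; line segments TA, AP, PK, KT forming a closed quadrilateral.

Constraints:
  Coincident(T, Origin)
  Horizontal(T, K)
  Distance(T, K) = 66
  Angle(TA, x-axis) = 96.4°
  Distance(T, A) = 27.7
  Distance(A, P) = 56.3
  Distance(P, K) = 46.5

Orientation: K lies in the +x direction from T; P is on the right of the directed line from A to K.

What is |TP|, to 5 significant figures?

32.716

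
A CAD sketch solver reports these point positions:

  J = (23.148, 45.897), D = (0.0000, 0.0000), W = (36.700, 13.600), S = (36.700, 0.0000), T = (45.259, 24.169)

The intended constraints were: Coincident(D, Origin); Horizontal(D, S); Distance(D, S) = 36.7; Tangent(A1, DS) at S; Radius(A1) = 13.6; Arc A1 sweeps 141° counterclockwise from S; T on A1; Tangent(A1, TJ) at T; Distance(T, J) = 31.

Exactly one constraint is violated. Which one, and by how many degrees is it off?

Tangent(A1, TJ) at T — off by 5.50°.

D = (0.00, 0.00) ✓; D.y = 0.00, S.y = 0.00 ✓; |DS| = 36.70 ✓; ∠(WS, SD) = 90.00° ✓; |WS| = 13.60 ✓; bearing(W→T) − bearing(W→S) = 141.0° ✓; |WT| = 13.60 ✓; ∠(WT, TJ) = 95.50° ✗; |TJ| = 31.00 ✓.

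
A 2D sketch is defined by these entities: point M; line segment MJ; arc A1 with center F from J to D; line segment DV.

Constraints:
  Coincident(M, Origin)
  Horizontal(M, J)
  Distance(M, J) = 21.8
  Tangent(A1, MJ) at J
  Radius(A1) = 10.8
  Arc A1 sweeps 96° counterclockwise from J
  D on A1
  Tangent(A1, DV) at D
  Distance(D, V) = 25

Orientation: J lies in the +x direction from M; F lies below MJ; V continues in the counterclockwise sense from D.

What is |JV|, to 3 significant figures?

37.7

On A1, J sits at bearing 90° from F; a 96° counterclockwise sweep puts D at bearing 186°, so D = F + 10.8·(cos 186°, sin 186°) = (11.1, -11.9). Since A1 is tangent to DV there, FD ⟂ DV, so DV runs along (−sin 186°, cos 186°); with |DV| = 25.0, V = (13.7, -36.8). Then |JV| = |V − J| = 37.7.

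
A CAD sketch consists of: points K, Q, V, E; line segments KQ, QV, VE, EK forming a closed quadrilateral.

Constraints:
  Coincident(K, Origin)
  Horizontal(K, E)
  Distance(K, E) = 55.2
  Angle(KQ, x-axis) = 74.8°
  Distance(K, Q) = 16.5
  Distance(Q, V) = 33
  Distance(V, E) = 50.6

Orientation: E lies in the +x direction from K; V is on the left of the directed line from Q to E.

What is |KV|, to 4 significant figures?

48.45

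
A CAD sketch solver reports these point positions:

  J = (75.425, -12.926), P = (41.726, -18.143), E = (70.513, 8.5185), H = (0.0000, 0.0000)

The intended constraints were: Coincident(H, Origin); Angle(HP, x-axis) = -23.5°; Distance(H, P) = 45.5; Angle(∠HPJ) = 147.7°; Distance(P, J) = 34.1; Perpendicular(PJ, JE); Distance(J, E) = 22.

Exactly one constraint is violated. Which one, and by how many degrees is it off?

Perpendicular(PJ, JE) — off by 4.10°.

H = (0.00, 0.00) ✓; HP at -23.50° ✓; |HP| = 45.50 ✓; ∠HPJ = 147.7° ✓; |PJ| = 34.10 ✓; ∠(PJ, JE) = 94.10° ✗; |JE| = 22.00 ✓.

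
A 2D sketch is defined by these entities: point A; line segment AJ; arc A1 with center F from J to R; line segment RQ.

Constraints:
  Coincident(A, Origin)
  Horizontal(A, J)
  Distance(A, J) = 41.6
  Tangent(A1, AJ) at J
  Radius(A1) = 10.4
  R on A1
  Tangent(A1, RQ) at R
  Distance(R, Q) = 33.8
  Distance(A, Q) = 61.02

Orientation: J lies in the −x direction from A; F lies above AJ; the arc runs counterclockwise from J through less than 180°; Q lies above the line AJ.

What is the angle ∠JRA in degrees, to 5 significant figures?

104.87°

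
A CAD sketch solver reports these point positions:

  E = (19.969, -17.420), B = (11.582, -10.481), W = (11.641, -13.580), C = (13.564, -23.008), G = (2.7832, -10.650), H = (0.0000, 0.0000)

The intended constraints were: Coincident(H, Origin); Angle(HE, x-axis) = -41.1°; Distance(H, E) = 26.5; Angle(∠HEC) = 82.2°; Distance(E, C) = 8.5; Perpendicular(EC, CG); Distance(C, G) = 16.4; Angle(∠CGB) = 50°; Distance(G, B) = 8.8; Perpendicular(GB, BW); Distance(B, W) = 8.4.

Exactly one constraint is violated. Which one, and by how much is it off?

Distance(B, W) = 8.4 — off by 5.30.

H = (0.00, 0.00) ✓; HE at -41.10° ✓; |HE| = 26.50 ✓; ∠HEC = 82.20° ✓; |EC| = 8.500 ✓; ∠(EC, CG) = 90.00° ✓; |CG| = 16.40 ✓; ∠CGB = 50.00° ✓; |GB| = 8.800 ✓; ∠(GB, BW) = 90.01° ✓; |BW| = 3.100 ✗.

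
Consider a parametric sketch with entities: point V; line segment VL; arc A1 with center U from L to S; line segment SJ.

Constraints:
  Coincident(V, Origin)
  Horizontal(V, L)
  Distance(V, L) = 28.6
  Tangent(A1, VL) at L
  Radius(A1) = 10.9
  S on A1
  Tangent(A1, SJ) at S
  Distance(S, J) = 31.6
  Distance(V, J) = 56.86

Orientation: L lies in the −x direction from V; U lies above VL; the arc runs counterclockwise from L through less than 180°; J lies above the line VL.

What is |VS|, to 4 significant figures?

25.80

V is at the origin; VL is horizontal with |VL| = 28.6 and L on the −x side, so L = (-28.60, 0.000). The tangent condition forces UL to be normal to VL, so U = L + (0, 10.9) = (-28.60, 10.90). Since US ⟂ SJ (tangency), |UJ| = √(10.9² + 31.6²) = 33.43 regardless of where S sits on A1. So J lies on both circle(V, 56.86) and circle(U, 33.43); the above-VL intersection is J = (-36.87, 43.29). S is the foot of the tangent from J: S = (-19.49, 16.89).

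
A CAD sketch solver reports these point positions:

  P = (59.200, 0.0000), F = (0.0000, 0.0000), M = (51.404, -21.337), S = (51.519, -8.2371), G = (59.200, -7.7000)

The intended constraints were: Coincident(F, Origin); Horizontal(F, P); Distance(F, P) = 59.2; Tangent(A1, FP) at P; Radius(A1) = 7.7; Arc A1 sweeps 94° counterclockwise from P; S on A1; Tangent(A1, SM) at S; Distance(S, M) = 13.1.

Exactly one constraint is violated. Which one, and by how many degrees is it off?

Tangent(A1, SM) at S — off by 4.50°.

F = (0.00, 0.00) ✓; F.y = 0.00, P.y = 0.00 ✓; |FP| = 59.20 ✓; ∠(GP, PF) = 90.00° ✓; |GP| = 7.700 ✓; bearing(G→S) − bearing(G→P) = 94.00° ✓; |GS| = 7.700 ✓; ∠(GS, SM) = 94.50° ✗; |SM| = 13.10 ✓.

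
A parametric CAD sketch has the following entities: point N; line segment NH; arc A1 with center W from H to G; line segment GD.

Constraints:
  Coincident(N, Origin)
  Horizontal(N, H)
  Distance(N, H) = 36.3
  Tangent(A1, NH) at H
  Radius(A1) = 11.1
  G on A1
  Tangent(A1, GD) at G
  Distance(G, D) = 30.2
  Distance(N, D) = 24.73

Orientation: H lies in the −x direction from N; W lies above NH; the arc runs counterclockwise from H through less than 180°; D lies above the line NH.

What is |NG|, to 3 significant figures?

28.8

Checks: |NH| = 36.30 ✓; |WG| = 11.10 ✓; ∠(WG, GD) = 90.00° ✓; |GD| = 30.20 ✓; |ND| = 24.73 ✓.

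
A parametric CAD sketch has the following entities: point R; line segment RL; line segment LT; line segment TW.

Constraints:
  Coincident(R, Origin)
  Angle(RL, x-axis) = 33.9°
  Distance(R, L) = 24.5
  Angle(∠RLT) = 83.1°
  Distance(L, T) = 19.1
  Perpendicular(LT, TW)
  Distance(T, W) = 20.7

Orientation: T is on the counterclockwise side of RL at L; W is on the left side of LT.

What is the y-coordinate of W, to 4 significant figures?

14.60

∠RLT = 83.1°, so LT runs at 33.9° + (180° − 83.1°) = 130.8° from the x-axis; with |LT| = 19.1, T = L + 19.1·(cos 130.8°, sin 130.8°) = (7.855, 28.12). LT ⟂ TW; with |TW| = 20.7 on the left of LT, W = T + 20.7·(-0.7570, -0.6534) = (-7.815, 14.60). So W.y = 14.60.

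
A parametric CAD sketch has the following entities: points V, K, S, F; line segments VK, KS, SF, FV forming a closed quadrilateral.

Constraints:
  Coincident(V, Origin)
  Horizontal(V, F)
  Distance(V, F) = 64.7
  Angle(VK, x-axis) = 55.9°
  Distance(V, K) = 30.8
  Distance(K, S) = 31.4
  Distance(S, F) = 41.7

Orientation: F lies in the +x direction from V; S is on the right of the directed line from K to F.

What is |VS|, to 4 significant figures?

23.93

V is at the origin; V and F share the same y with |VF| = 64.7 and F in +x, so F = (64.7, 0). VK runs at 55.9° with |VK| = 30.8, so K = (17.27, 25.50). S is determined by |KS| = 31.4 and |SF| = 41.7 together: it lies at the intersection of circle(K, 31.4) and circle(F, 41.7). With |KF| = 53.85, the foot of the radical line on KF is 19.94 from K and the perpendicular offset is √(31.4² − 19.94²) = 24.26. Taking the right-of-KF solution: S = (23.34, -5.303).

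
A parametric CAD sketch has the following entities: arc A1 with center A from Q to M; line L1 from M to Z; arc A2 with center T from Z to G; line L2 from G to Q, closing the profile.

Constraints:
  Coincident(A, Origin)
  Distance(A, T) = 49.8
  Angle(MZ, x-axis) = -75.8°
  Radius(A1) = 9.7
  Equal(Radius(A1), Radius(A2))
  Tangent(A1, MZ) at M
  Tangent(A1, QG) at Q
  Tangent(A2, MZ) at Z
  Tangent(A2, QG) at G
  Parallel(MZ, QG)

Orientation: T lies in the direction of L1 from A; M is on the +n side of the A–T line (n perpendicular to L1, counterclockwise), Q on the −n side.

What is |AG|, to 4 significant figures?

50.74

The slot axis is L1's direction at -75.8°, so u = (cos -75.8°, sin -75.8°) = (0.2453, -0.9694) and n = (−sin -75.8°, cos -75.8°) = (0.9694, 0.2453). A is at the origin and T lies 49.8 along u from A, so T = 49.8·u = (12.22, -48.28). Tangency of A1 to both parallel lines with radius 9.7 puts M and Q at A ± 9.7·n: M = (9.404, 2.379), Q = (-9.404, -2.379). Equal radii place Z and G the same way about T: Z = T + 9.7·n = (21.62, -45.90), G = T − 9.7·n = (2.813, -50.66). Then |AG| = |G − A| = 50.74.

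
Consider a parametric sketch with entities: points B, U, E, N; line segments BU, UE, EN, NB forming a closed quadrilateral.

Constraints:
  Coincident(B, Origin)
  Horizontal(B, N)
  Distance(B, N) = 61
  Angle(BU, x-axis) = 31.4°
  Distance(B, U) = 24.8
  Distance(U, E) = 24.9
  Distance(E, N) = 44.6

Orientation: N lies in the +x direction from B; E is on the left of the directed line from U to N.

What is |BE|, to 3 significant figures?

48.0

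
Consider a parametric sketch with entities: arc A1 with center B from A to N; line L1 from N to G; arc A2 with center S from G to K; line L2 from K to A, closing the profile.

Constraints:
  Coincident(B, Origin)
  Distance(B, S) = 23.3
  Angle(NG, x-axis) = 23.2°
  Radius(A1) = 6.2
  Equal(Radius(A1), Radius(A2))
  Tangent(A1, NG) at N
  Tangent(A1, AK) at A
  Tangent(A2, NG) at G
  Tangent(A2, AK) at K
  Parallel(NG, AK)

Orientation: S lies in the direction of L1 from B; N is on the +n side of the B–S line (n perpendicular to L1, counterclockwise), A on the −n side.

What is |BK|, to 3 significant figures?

24.1

The slot axis is L1's direction at 23.2°, so u = (cos 23.2°, sin 23.2°) = (0.919, 0.394) and n = (−sin 23.2°, cos 23.2°) = (-0.394, 0.919). B is at the origin and S lies 23.3 along u from B, so S = 23.3·u = (21.4, 9.18). Tangency of A1 to both parallel lines with radius 6.2 puts N and A at B ± 6.2·n: N = (-2.44, 5.70), A = (2.44, -5.70). Equal radii place G and K the same way about S: G = S + 6.2·n = (19.0, 14.9), K = S − 6.2·n = (23.9, 3.48). Then |BK| = |K − B| = 24.1.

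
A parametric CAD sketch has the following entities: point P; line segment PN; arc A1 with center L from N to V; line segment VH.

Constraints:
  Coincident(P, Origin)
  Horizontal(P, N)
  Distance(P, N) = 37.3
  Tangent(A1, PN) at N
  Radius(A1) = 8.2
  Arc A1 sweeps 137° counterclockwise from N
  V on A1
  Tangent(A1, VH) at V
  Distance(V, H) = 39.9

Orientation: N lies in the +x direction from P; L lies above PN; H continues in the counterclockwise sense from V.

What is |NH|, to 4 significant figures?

47.66

On A1, N sits at bearing -90° from L; a 137° counterclockwise sweep puts V at bearing 47°, so V = L + 8.2·(cos 47°, sin 47°) = (42.89, 14.20). A1 meets VH tangentially, so LV is at right angles to VH, so VH runs along (−sin 47°, cos 47°); with |VH| = 39.9, H = (13.71, 41.41). Then |NH| = |H − N| = 47.66.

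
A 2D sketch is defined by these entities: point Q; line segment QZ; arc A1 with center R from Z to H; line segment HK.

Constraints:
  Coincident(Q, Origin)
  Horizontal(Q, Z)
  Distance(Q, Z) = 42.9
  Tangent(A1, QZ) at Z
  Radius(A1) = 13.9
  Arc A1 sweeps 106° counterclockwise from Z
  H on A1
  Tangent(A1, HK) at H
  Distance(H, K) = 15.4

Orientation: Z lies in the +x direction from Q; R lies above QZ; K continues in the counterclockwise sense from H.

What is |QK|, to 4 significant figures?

61.35

Q is at the origin; QZ is horizontal with |QZ| = 42.9 and Z on the +x side, so Z = (42.90, 0.000). Tangency of A1 to QZ means the radius RZ is perpendicular to QZ, so R = Z + (0, 13.9) = (42.90, 13.90). On A1, Z sits at bearing -90° from R; a 106° counterclockwise sweep puts H at bearing 16°, so H = R + 13.9·(cos 16°, sin 16°) = (56.26, 17.73). The tangent condition forces RH to be normal to HK, so HK runs along (−sin 16°, cos 16°); with |HK| = 15.4, K = (52.02, 32.53). Then |QK| = |K − Q| = 61.35.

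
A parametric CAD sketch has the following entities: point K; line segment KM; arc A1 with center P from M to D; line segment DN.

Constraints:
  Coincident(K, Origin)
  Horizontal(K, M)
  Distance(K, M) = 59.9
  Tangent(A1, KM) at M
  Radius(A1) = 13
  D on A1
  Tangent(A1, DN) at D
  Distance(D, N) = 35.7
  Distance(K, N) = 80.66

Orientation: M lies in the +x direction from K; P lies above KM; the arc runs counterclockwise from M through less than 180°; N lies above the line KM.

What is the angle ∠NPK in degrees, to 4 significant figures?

106.3°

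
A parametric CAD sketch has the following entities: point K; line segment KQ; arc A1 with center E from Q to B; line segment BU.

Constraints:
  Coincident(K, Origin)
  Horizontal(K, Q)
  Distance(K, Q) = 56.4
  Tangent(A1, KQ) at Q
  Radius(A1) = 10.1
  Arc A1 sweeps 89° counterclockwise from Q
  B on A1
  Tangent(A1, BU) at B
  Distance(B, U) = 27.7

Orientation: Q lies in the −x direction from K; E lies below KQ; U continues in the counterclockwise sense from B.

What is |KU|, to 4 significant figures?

76.82

On A1, Q sits at bearing 90° from E; an 89° counterclockwise sweep puts B at bearing 179°, so B = E + 10.1·(cos 179°, sin 179°) = (-66.50, -9.924). The tangent condition forces EB to be normal to BU, so BU runs along (−sin 179°, cos 179°); with |BU| = 27.7, U = (-66.98, -37.62). Then |KU| = |U − K| = 76.82.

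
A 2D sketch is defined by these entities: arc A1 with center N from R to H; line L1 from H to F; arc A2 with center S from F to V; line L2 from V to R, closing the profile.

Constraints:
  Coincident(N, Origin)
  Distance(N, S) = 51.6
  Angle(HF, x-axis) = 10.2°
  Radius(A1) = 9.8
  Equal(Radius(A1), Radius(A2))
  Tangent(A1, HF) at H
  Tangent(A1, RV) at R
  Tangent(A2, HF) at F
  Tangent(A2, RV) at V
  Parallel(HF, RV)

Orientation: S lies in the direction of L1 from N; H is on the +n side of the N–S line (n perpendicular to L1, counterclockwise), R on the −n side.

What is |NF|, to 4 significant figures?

52.52

The slot axis is L1's direction at 10.2°, so u = (cos 10.2°, sin 10.2°) = (0.9842, 0.1771) and n = (−sin 10.2°, cos 10.2°) = (-0.1771, 0.9842). N is at the origin and S lies 51.6 along u from N, so S = 51.6·u = (50.78, 9.138). Tangency of A1 to both parallel lines with radius 9.8 puts H and R at N ± 9.8·n: H = (-1.735, 9.645), R = (1.735, -9.645). Equal radii place F and V the same way about S: F = S + 9.8·n = (49.05, 18.78), V = S − 9.8·n = (52.52, -0.5075). Then |NF| = |F − N| = 52.52.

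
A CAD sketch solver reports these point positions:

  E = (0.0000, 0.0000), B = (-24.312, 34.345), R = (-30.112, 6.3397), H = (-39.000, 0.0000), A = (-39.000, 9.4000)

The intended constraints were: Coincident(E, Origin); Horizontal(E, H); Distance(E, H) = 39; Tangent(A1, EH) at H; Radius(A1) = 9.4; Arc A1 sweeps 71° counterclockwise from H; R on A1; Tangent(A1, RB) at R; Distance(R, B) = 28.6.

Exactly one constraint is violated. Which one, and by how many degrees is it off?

Tangent(A1, RB) at R — off by 7.30°.

E = (0.00, 0.00) ✓; E.y = 0.00, H.y = 0.00 ✓; |EH| = 39.00 ✓; ∠(AH, HE) = 90.00° ✓; |AH| = 9.400 ✓; bearing(A→R) − bearing(A→H) = 71.00° ✓; |AR| = 9.400 ✓; ∠(AR, RB) = 82.70° ✗; |RB| = 28.60 ✓.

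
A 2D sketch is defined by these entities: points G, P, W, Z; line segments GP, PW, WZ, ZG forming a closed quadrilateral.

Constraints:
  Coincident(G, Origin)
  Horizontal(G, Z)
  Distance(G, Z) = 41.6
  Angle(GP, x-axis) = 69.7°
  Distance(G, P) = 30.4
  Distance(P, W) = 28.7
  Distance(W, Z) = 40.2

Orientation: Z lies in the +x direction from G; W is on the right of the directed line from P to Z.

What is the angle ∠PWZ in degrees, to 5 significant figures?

73.315°

Checks: |PW| = 28.70 ✓; |WZ| = 40.20 ✓.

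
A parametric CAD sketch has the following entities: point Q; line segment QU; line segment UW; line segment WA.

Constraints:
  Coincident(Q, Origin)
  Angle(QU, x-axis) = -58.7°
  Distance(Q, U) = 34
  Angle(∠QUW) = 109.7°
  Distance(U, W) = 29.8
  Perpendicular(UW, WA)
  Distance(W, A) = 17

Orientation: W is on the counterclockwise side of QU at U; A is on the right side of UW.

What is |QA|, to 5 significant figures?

64.066

Q is at the origin; QU runs at -58.7° with length 34.0, so U = 34.0·(cos -58.7°, sin -58.7°) = (17.664, -29.052). ∠QUW = 109.7°, so UW runs at -58.7° + (180° − 109.7°) = 11.600° from the x-axis; with |UW| = 29.8, W = U + 29.8·(cos 11.600°, sin 11.600°) = (46.855, -23.059). UW ⟂ WA; with |WA| = 17.0 on the right of UW, A = W + 17.0·(0.20108, -0.97958) = (50.273, -39.712). Then |QA| = |A − Q| = 64.066.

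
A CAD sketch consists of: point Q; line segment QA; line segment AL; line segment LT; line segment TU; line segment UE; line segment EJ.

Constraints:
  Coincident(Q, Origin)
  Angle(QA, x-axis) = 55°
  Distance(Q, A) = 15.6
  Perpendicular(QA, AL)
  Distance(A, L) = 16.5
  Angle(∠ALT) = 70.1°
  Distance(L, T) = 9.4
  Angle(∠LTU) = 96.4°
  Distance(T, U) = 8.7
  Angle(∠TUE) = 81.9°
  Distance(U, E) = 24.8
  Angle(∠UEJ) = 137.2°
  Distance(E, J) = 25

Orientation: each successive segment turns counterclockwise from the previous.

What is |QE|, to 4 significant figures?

34.78

∠LTU = 96.4° gives TU at -21.50° from the x-axis; with |TU| = 8.7, U = (1.078, 9.979). ∠TUE = 81.9° gives UE at 76.60° from the x-axis; with |UE| = 24.8, E = (6.825, 34.10). Then |QE| = |E − Q| = 34.78.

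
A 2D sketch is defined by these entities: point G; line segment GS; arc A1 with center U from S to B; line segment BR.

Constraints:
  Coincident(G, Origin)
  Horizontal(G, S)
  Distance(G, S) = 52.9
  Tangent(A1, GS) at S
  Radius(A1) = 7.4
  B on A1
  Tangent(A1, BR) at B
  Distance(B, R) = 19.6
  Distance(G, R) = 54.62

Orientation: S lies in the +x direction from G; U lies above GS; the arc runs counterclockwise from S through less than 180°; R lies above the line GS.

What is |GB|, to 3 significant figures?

60.0

G is at the origin; G and S share the same y with |GS| = 52.9 and S on the +x side, so S = (52.9, 0.00). The tangent condition forces US to be normal to GS, so U = S + (0, 7.4) = (52.9, 7.40). Since UB ⟂ BR (tangency), |UR| = √(7.4² + 19.6²) = 21.0 regardless of where B sits on A1. So R lies on both circle(G, 54.62) and circle(U, 21.0); the above-GS intersection is R = (47.2, 27.5). B is the foot of the tangent from R: B = (58.8, 11.8).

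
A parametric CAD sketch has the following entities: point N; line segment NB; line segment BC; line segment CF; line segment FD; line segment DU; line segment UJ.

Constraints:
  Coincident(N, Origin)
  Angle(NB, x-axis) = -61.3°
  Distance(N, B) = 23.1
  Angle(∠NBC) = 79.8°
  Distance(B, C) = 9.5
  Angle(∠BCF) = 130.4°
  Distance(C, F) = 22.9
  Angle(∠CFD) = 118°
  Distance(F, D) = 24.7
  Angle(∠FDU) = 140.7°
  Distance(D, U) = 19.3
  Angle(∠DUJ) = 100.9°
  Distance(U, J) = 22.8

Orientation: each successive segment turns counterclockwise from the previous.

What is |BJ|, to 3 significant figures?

36.2

N is at the origin; NB runs at -61.3° with length 23.1, so B = (11.1, -20.3). ∠NBC = 79.8° gives BC at 38.9° from the x-axis; with |BC| = 9.5, C = (18.5, -14.3). ∠BCF = 130.4° gives CF at 88.5° from the x-axis; with |CF| = 22.9, F = (19.1, 8.60). ∠CFD = 118.0° gives FD at 150° from the x-axis; with |FD| = 24.7, D = (-2.41, 20.8). ∠FDU = 140.7° gives DU at -170° from the x-axis; with |DU| = 19.3, U = (-21.4, 17.5). ∠DUJ = 100.9° gives UJ at -91.1° from the x-axis; with |UJ| = 22.8, J = (-21.9, -5.32). Then |BJ| = |J − B| = 36.2.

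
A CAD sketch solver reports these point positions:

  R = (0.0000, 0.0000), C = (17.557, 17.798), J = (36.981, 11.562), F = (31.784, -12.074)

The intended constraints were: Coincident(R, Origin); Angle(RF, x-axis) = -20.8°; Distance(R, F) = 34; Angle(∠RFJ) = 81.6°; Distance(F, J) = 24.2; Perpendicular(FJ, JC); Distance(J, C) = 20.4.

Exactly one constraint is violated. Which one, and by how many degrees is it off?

Perpendicular(FJ, JC) — off by 5.40°.

R = (0.00, 0.00) ✓; RF at -20.80° ✓; |RF| = 34.00 ✓; ∠RFJ = 81.60° ✓; |FJ| = 24.20 ✓; ∠(FJ, JC) = 84.60° ✗; |JC| = 20.40 ✓.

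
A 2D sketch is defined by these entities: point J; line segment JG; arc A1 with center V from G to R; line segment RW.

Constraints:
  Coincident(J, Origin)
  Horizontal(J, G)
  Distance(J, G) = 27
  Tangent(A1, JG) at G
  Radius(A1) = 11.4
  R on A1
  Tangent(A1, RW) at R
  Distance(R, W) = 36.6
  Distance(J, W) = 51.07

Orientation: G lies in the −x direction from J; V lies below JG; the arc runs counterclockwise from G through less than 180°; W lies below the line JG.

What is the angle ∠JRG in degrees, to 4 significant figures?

35.79°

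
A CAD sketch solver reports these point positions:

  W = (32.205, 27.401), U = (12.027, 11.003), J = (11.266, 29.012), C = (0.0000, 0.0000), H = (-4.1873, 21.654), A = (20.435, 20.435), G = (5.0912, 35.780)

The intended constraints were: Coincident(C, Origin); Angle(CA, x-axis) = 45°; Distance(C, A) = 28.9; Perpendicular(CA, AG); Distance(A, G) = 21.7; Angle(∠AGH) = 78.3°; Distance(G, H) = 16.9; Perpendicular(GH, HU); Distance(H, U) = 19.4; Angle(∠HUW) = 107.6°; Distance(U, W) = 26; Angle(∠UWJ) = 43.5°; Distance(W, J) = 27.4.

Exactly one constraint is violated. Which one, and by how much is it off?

Distance(W, J) = 27.4 — off by 6.40.

C = (0.00, 0.00) ✓; CA at 45.00° ✓; |CA| = 28.90 ✓; ∠(CA, AG) = 90.00° ✓; |AG| = 21.70 ✓; ∠AGH = 78.30° ✓; |GH| = 16.90 ✓; ∠(GH, HU) = 90.00° ✓; |HU| = 19.40 ✓; ∠HUW = 107.6° ✓; |UW| = 26.00 ✓; ∠UWJ = 43.50° ✓; |WJ| = 21.00 ✗.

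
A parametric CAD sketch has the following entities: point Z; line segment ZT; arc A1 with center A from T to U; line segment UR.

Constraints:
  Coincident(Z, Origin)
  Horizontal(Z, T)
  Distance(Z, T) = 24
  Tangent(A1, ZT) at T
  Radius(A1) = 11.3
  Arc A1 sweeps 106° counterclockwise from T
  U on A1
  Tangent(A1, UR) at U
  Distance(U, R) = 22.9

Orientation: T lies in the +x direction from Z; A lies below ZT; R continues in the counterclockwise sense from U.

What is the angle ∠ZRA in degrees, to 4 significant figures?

38.36°

On A1, T sits at bearing 90° from A; a 106° counterclockwise sweep puts U at bearing 196°, so U = A + 11.3·(cos 196°, sin 196°) = (13.14, -14.41). Since A1 is tangent to UR there, AU ⟂ UR, so UR runs along (−sin 196°, cos 196°); with |UR| = 22.9, R = (19.45, -36.43). Then cos ∠ZRA = RZ·RA / (|RZ||RA|), giving 38.36°.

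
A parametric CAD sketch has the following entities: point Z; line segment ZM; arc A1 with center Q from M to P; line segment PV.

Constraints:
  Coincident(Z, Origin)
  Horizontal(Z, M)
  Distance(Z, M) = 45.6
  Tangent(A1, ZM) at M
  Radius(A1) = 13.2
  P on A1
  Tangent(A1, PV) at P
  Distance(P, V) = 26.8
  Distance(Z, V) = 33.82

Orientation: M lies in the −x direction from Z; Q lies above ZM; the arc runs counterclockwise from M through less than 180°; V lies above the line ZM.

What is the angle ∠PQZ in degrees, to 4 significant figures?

18.68°

Checks: |QP| = 13.20 ✓; ∠(QP, PV) = 90.00° ✓; |PV| = 26.80 ✓; |ZV| = 33.82 ✓.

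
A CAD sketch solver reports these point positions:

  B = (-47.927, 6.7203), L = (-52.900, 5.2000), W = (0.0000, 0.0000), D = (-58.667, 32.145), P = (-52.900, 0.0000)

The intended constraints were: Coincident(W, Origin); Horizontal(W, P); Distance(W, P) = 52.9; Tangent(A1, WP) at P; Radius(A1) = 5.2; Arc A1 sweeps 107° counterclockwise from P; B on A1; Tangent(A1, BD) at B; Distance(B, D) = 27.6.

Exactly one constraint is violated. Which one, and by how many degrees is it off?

Tangent(A1, BD) at B — off by 5.90°.

W = (0.00, 0.00) ✓; W.y = 0.00, P.y = 0.00 ✓; |WP| = 52.90 ✓; ∠(LP, PW) = 90.00° ✓; |LP| = 5.200 ✓; bearing(L→B) − bearing(L→P) = 107.0° ✓; |LB| = 5.200 ✓; ∠(LB, BD) = 84.10° ✗; |BD| = 27.60 ✓.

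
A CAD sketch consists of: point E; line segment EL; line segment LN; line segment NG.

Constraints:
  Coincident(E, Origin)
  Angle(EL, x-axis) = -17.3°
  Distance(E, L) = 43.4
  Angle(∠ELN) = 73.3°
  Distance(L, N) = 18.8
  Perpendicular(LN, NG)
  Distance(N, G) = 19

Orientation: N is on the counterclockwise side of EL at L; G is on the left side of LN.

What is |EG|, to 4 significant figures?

23.44

E is at the origin; EL runs at -17.3° with length 43.4, so L = 43.4·(cos -17.3°, sin -17.3°) = (41.44, -12.91). ∠ELN = 73.3°, so LN runs at -17.3° + (180° − 73.3°) = 89.40° from the x-axis; with |LN| = 18.8, N = L + 18.8·(cos 89.40°, sin 89.40°) = (41.63, 5.893). LN ⟂ NG; with |NG| = 19.0 on the left of LN, G = N + 19.0·(-0.9999, 0.01047) = (22.63, 6.092). Then |EG| = |G − E| = 23.44.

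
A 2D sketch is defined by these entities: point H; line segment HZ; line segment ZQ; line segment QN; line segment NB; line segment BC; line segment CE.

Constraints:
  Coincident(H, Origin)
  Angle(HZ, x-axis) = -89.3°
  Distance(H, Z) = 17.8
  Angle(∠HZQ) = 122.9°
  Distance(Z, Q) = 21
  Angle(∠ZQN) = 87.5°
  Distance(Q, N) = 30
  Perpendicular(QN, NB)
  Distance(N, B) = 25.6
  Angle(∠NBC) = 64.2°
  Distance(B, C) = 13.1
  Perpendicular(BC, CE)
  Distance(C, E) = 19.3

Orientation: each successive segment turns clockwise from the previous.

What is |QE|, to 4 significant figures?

26.73

∠NBC = 64.2° gives BC at -84.70° from the x-axis; with |BC| = 13.1, C = (-9.639, -3.553). BC is perpendicular to CE, so CE runs at -174.7°; with |CE| = 19.3, E = (-28.86, -5.335). Then |QE| = |E − Q| = 26.73.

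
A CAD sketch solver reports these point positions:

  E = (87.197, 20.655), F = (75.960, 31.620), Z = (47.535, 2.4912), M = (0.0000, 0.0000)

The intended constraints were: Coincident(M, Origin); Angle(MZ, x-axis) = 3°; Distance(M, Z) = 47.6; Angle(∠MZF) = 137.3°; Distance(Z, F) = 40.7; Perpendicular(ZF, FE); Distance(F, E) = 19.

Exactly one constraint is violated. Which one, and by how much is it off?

Distance(F, E) = 19 — off by 3.30.

M = (0.00, 0.00) ✓; MZ at 3.000° ✓; |MZ| = 47.60 ✓; ∠MZF = 137.3° ✓; |ZF| = 40.70 ✓; ∠(ZF, FE) = 90.00° ✓; |FE| = 15.70 ✗.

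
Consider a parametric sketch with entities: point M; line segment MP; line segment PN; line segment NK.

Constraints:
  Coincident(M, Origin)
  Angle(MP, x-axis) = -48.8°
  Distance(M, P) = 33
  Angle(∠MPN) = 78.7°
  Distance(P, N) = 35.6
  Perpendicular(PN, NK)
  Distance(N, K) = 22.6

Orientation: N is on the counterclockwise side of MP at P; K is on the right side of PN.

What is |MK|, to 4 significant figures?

62.20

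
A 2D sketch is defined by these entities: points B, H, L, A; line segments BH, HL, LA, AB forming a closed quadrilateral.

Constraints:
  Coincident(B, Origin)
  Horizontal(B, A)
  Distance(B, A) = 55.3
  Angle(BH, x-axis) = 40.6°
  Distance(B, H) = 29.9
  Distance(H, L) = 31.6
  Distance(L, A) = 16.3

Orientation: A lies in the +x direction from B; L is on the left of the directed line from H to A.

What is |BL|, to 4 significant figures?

56.53

Checks: |HL| = 31.60 ✓; |LA| = 16.30 ✓.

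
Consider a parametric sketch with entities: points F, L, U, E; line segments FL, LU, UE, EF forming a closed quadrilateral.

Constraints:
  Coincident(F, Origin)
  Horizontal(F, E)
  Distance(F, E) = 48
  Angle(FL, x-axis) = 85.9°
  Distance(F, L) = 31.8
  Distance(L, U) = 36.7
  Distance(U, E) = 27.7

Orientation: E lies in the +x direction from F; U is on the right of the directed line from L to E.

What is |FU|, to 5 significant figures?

20.303

Checks: |LU| = 36.70 ✓; |UE| = 27.70 ✓.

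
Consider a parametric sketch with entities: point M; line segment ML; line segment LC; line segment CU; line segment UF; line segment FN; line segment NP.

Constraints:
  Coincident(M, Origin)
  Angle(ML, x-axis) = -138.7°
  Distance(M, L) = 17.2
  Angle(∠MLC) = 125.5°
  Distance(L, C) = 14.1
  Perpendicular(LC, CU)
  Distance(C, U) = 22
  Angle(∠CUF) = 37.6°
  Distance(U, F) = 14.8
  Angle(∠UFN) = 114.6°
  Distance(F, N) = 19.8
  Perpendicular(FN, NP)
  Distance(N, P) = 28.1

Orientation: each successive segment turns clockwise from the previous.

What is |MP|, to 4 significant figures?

49.82

∠UFN = 114.6° gives FN at -131.0° from the x-axis; with |FN| = 19.8, N = (-28.50, -15.13). FN is perpendicular to NP, so NP runs at 139.0°; with |NP| = 28.1, P = (-49.71, 3.300). Then |MP| = |P − M| = 49.82.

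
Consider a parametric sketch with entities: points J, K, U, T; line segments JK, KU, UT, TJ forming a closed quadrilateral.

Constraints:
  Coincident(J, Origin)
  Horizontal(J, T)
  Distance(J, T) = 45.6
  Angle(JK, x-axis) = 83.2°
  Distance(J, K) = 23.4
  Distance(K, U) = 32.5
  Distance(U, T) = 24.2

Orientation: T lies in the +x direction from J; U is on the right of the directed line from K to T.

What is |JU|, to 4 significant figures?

21.86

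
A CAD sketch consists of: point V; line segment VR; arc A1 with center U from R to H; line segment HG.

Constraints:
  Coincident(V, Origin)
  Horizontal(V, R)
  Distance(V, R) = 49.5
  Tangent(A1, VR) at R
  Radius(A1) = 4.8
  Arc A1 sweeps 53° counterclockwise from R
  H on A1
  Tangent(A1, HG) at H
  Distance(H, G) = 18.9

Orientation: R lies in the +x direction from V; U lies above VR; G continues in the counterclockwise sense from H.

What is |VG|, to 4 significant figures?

66.91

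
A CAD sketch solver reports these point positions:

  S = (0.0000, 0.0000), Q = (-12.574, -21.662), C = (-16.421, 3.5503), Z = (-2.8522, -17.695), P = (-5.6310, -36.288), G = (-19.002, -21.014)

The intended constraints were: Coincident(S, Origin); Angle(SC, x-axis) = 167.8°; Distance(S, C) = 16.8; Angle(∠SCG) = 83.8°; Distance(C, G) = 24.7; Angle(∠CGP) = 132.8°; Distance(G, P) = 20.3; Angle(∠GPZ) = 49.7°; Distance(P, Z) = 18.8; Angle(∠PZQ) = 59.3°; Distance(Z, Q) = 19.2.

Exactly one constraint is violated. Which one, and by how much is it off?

Distance(Z, Q) = 19.2 — off by 8.70.

S = (0.00, 0.00) ✓; SC at 167.8° ✓; |SC| = 16.80 ✓; ∠SCG = 83.80° ✓; |CG| = 24.70 ✓; ∠CGP = 132.8° ✓; |GP| = 20.30 ✓; ∠GPZ = 49.70° ✓; |PZ| = 18.80 ✓; ∠PZQ = 59.30° ✓; |ZQ| = 10.50 ✗.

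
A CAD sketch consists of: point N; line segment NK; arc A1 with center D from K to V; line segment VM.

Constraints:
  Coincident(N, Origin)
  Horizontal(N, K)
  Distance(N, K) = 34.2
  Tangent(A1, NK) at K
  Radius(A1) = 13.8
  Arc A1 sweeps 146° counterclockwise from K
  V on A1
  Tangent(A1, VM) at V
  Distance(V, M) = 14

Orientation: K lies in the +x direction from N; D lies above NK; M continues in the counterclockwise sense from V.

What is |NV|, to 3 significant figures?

48.9

N is at the origin; NK is horizontal with |NK| = 34.2 and K on the +x side, so K = (34.2, 0.00). A1 meets NK tangentially, so DK is at right angles to NK, so D = K + (0, 13.8) = (34.2, 13.8). On A1, K sits at bearing -90° from D; a 146° counterclockwise sweep puts V at bearing 56°, so V = D + 13.8·(cos 56°, sin 56°) = (41.9, 25.2). Then |NV| = |V − N| = 48.9.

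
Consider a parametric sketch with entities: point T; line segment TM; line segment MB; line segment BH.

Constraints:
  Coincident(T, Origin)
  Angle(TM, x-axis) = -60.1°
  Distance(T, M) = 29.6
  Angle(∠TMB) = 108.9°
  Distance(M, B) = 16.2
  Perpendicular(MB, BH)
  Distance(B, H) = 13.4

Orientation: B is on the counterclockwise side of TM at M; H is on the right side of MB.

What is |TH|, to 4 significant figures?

48.78

∠TMB = 108.9°, so MB runs at -60.1° + (180° − 108.9°) = 11.00° from the x-axis; with |MB| = 16.2, B = M + 16.2·(cos 11.00°, sin 11.00°) = (30.66, -22.57). The perpendicularity gives BH at right angles to MB; with |BH| = 13.4 on the right of MB, H = B + 13.4·(0.1908, -0.9816) = (33.21, -35.72). Then |TH| = |H − T| = 48.78.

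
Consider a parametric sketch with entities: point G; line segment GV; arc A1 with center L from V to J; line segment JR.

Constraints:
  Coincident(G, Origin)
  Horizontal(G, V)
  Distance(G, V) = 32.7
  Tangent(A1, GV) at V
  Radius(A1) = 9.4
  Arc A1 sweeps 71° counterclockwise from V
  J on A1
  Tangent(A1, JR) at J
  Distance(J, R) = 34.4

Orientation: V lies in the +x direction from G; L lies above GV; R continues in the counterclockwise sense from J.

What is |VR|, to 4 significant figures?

43.75

On A1, V sits at bearing -90° from L; a 71° counterclockwise sweep puts J at bearing -19°, so J = L + 9.4·(cos -19°, sin -19°) = (41.59, 6.340). Tangency of A1 to JR means the radius LJ is perpendicular to JR, so JR runs along (−sin -19°, cos -19°); with |JR| = 34.4, R = (52.79, 38.87). Then |VR| = |R − V| = 43.75.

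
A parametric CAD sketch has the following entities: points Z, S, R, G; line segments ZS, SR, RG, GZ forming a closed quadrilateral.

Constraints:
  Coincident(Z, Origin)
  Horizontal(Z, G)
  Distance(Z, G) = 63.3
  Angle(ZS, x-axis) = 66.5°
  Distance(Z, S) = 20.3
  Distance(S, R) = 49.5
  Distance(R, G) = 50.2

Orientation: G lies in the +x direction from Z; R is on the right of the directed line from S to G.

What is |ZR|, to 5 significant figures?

36.390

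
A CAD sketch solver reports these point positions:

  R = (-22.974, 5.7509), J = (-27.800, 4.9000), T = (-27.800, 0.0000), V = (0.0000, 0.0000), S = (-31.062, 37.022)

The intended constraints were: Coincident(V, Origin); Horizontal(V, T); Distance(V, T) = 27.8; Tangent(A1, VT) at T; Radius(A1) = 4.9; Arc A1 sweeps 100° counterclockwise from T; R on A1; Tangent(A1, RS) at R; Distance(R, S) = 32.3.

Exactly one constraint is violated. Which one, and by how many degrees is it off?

Tangent(A1, RS) at R — off by 4.50°.

V = (0.00, 0.00) ✓; V.y = 0.00, T.y = 0.00 ✓; |VT| = 27.80 ✓; ∠(JT, TV) = 90.00° ✓; |JT| = 4.900 ✓; bearing(J→R) − bearing(J→T) = 100.0° ✓; |JR| = 4.900 ✓; ∠(JR, RS) = 85.50° ✗; |RS| = 32.30 ✓.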